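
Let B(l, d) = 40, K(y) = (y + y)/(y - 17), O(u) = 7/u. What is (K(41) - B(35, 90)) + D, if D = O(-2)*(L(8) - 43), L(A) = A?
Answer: 1031/12 ≈ 85.917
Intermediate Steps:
K(y) = 2*y/(-17 + y) (K(y) = (2*y)/(-17 + y) = 2*y/(-17 + y))
D = 245/2 (D = (7/(-2))*(8 - 43) = (7*(-1/2))*(-35) = -7/2*(-35) = 245/2 ≈ 122.50)
(K(41) - B(35, 90)) + D = (2*41/(-17 + 41) - 1*40) + 245/2 = (2*41/24 - 40) + 245/2 = (2*41*(1/24) - 40) + 245/2 = (41/12 - 40) + 245/2 = -439/12 + 245/2 = 1031/12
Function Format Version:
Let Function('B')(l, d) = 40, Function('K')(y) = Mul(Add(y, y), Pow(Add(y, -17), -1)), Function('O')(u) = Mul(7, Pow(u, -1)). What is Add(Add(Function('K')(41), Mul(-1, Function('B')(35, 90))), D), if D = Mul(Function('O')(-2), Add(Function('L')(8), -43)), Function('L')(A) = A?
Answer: Rational(1031, 12) ≈ 85.917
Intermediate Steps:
Function('K')(y) = Mul(2, y, Pow(Add(-17, y), -1)) (Function('K')(y) = Mul(Mul(2, y), Pow(Add(-17, y), -1)) = Mul(2, y, Pow(Add(-17, y), -1)))
D = Rational(245, 2) (D = Mul(Mul(7, Pow(-2, -1)), Add(8, -43)) = Mul(Mul(7, Rational(-1, 2)), -35) = Mul(Rational(-7, 2), -35) = Rational(245, 2) ≈ 122.50)
Add(Add(Function('K')(41), Mul(-1, Function('B')(35, 90))), D) = Add(Add(Mul(2, 41, Pow(Add(-17, 41), -1)), Mul(-1, 40)), Rational(245, 2)) = Add(Add(Mul(2, 41, Pow(24, -1)), -40), Rational(245, 2)) = Add(Add(Mul(2, 41, Rational(1, 24)), -40), Rational(245, 2)) = Add(Add(Rational(41, 12), -40), Rational(245, 2)) = Add(Rational(-439, 12), Rational(245, 2)) = Rational(1031, 12)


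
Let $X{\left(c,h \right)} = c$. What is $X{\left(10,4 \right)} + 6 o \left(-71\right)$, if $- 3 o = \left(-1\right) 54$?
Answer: $-7658$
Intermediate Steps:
$o = 18$ ($o = - \frac{\left(-1\right) 54}{3} = \left(- \frac{1}{3}\right) \left(-54\right) = 18$)
$X{\left(10,4 \right)} + 6 o \left(-71\right) = 10 + 6 \cdot 18 \left(-71\right) = 10 + 108 \left(-71\right) = 10 - 7668 = -7658$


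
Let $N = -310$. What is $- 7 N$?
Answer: $2170$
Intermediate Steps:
$- 7 N = \left(-7\right) \left(-310\right) = 2170$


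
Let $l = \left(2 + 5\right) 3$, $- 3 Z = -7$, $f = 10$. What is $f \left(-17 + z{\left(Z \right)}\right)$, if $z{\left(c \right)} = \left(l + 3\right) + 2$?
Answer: $90$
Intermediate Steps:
$Z = \frac{7}{3}$ ($Z = \left(- \frac{1}{3}\right) \left(-7\right) = \frac{7}{3} \approx 2.3333$)
$l = 21$ ($l = 7 \cdot 3 = 21$)
$z{\left(c \right)} = 26$ ($z{\left(c \right)} = \left(21 + 3\right) + 2 = 24 + 2 = 26$)
$f \left(-17 + z{\left(Z \right)}\right) = 10 \left(-17 + 26\right) = 10 \cdot 9 = 90$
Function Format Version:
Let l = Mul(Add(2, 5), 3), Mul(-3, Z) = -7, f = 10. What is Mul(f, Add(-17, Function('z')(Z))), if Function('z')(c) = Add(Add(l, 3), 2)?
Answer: 90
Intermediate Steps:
Z = Rational(7, 3) (Z = Mul(Rational(-1, 3), -7) = Rational(7, 3) ≈ 2.3333)
l = 21 (l = Mul(7, 3) = 21)
Function('z')(c) = 26 (Function('z')(c) = Add(Add(21, 3), 2) = Add(24, 2) = 26)
Mul(f, Add(-17, Function('z')(Z))) = Mul(10, Add(-17, 26)) = Mul(10, 9) = 90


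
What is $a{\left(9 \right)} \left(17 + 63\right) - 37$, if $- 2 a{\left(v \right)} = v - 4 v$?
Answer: $1043$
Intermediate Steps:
$a{\left(v \right)} = \frac{3 v}{2}$ ($a{\left(v \right)} = - \frac{v - 4 v}{2} = - \frac{\left(-3\right) v}{2} = \frac{3 v}{2}$)
$a{\left(9 \right)} \left(17 + 63\right) - 37 = \frac{3}{2} \cdot 9 \left(17 + 63\right) - 37 = \frac{27}{2} \cdot 80 - 37 = 1080 - 37 = 1043$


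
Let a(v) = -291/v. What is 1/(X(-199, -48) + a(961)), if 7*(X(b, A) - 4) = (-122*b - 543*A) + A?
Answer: 6727/48357405 ≈ 0.00013911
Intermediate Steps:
X(b, A) = 4 - 542*A/7 - 122*b/7 (X(b, A) = 4 + ((-122*b - 543*A) + A)/7 = 4 + ((-543*A - 122*b) + A)/7 = 4 + (-542*A - 122*b)/7 = 4 + (-542*A/7 - 122*b/7) = 4 - 542*A/7 - 122*b/7)
1/(X(-199, -48) + a(961)) = 1/((4 - 542/7*(-48) - 122/7*(-199)) - 291/961) = 1/((4 + 26016/7 + 24278/7) - 291*1/961) = 1/(50322/7 - 291/961) = 1/(48357405/6727) = 6727/48357405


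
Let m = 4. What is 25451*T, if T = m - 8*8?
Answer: -1527060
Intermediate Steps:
T = -60 (T = 4 - 8*8 = 4 - 64 = -60)
25451*T = 25451*(-60) = -1527060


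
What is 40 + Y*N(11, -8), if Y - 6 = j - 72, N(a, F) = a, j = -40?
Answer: -1126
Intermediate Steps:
Y = -106 (Y = 6 + (-40 - 72) = 6 - 112 = -106)
40 + Y*N(11, -8) = 40 - 106*11 = 40 - 1166 = -1126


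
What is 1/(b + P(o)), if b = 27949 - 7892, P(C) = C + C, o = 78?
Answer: 1/20213 ≈ 4.9473e-5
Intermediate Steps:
P(C) = 2*C
b = 20057
1/(b + P(o)) = 1/(20057 + 2*78) = 1/(20057 + 156) = 1/20213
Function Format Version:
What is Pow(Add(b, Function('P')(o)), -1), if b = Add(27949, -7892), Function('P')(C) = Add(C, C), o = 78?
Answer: Rational(1, 20213) ≈ 4.9473e-5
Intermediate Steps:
Function('P')(C) = Mul(2, C)
b = 20057
Pow(Add(b, Function('P')(o)), -1) = Pow(Add(20057, Mul(2, 78)), -1) = Pow(Add(20057, 156), -1) = Pow(20213, -1) = Rational(1, 20213)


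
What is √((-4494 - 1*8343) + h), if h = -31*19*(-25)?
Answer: 4*√118 ≈ 43.451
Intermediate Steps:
h = 14725 (h = -589*(-25) = 14725)
√((-4494 - 1*8343) + h) = √((-4494 - 1*8343) + 14725) = √((-4494 - 8343) + 14725) = √(-12837 + 14725) = √1888 = 4*√118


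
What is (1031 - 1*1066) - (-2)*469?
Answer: 903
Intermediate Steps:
(1031 - 1*1066) - (-2)*469 = (1031 - 1066) - 1*(-938) = -35 + 938 = 903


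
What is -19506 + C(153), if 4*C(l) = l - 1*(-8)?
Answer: -77863/4 ≈ -19466.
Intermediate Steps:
C(l) = 2 + l/4 (C(l) = (l - 1*(-8))/4 = (l + 8)/4 = (8 + l)/4 = 2 + l/4)
-19506 + C(153) = -19506 + (2 + (¼)*153) = -19506 + (2 + 153/4) = -19506 + 161/4 = -77863/4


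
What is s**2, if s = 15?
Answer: 225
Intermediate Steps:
s**2 = 15**2 = 225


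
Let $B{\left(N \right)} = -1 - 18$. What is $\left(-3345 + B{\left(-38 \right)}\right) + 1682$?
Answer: $-1682$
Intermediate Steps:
$B{\left(N \right)} = -19$ ($B{\left(N \right)} = -1 - 18 = -19$)
$\left(-3345 + B{\left(-38 \right)}\right) + 1682 = \left(-3345 - 19\right) + 1682 = -3364 + 1682 = -1682$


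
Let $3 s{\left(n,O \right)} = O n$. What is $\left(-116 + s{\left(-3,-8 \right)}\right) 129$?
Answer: $-13932$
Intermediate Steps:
$s{\left(n,O \right)} = \frac{O n}{3}$
$\left(-116 + s{\left(-3,-8 \right)}\right) 129 = \left(-116 + \frac{1}{3} \left(-8\right) \left(-3\right)\right) 129 = \left(-116 + 8\right) 129 = \left(-108\right) 129 = -13932$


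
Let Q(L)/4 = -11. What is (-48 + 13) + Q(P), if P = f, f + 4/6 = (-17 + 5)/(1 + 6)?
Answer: -79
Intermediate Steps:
f = -50/21 (f = -⅔ + (-17 + 5)/(1 + 6) = -⅔ - 12/7 = -50/21 ≈ -2.3810)
P = -50/21 ≈ -2.3810
Q(L) = -44 (Q(L) = 4*(-11) = -44)
(-48 + 13) + Q(P) = (-48 + 13) - 44 = -35 - 44 = -79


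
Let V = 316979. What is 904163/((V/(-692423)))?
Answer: -48158712073/24383 ≈ -1.9751e+6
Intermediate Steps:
904163/((V/(-692423))) = 904163/((316979/(-692423))) = 904163/((316979*(-1/692423))) = 904163/(-316979/692423) = 904163*(-692423/316979) = -48158712073/24383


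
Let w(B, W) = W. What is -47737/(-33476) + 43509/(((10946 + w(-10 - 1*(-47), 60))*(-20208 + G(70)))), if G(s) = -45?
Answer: 1773222744747/1243658607428 ≈ 1.4258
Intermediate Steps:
-47737/(-33476) + 43509/(((10946 + w(-10 - 1*(-47), 60))*(-20208 + G(70)))) = -47737/(-33476) + 43509/(((10946 + 60)*(-20208 - 45))) = -47737*(-1/33476) + 43509/((11006*(-20253))) = 47737/33476 + 43509/(-222904518) = 47737/33476 + 43509*(-1/222904518) = 47737/33476 - 14503/74301506 = 1773222744747/1243658607428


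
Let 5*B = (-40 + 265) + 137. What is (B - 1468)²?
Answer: 48692484/25 ≈ 1.9477e+6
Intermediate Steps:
B = 362/5 (B = ((-40 + 265) + 137)/5 = (225 + 137)/5 = (⅕)*362 = 362/5 ≈ 72.400)
(B - 1468)² = (362/5 - 1468)² = (-6978/5)² = 48692484/25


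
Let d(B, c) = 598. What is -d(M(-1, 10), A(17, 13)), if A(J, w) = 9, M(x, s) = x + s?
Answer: -598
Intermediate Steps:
M(x, s) = s + x
-d(M(-1, 10), A(17, 13)) = -1*598 = -598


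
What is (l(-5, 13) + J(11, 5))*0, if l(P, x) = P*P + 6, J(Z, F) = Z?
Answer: 0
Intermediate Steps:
l(P, x) = 6 + P² (l(P, x) = P² + 6 = 6 + P²)
(l(-5, 13) + J(11, 5))*0 = ((6 + (-5)²) + 11)*0 = ((6 + 25) + 11)*0 = (31 + 11)*0 = 42*0 = 0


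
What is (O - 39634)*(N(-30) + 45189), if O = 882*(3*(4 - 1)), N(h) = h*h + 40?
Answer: -1462104784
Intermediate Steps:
N(h) = 40 + h**2 (N(h) = h**2 + 40 = 40 + h**2)
O = 7938 (O = 882*(3*3) = 882*9 = 7938)
(O - 39634)*(N(-30) + 45189) = (7938 - 39634)*((40 + (-30)**2) + 45189) = -31696*((40 + 900) + 45189) = -31696*(940 + 45189) = -31696*46129 = -1462104784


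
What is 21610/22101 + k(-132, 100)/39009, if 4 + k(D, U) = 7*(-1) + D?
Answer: 93313783/95793101 ≈ 0.97412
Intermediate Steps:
k(D, U) = -11 + D (k(D, U) = -4 + (7*(-1) + D) = -4 + (-7 + D) = -11 + D)
21610/22101 + k(-132, 100)/39009 = 21610/22101 + (-11 - 132)/39009 = 21610*(1/22101) - 143*1/39009 = 21610/22101 - 143/39009 = 93313783/95793101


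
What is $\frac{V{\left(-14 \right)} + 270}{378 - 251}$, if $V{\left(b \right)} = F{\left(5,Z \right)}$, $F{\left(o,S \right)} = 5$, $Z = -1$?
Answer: $\frac{275}{127} \approx 2.1654$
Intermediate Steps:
$V{\left(b \right)} = 5$
$\frac{V{\left(-14 \right)} + 270}{378 - 251} = \frac{5 + 270}{378 - 251} = \frac{275}{127}$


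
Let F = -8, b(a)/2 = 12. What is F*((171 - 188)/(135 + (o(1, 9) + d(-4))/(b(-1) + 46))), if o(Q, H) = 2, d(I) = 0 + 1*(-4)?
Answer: 1190/1181 ≈ 1.0076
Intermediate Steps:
d(I) = -4 (d(I) = 0 - 4 = -4)
b(a) = 24 (b(a) = 2*12 = 24)
F*((171 - 188)/(135 + (o(1, 9) + d(-4))/(b(-1) + 46))) = -8*(171 - 188)/(135 + (2 - 4)/(24 + 46)) = -(-136)/(135 - 2/70) = -(-136)/(135 - 2*1/70) = -(-136)/(135 - 1/35) = -(-136)/4724/35 = -(-136)*35/4724 = -8*(-595/4724) = 1190/1181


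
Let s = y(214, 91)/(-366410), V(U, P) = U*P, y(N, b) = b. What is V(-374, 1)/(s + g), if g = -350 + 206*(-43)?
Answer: 137037340/3373903371 ≈ 0.040617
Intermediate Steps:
g = -9208 (g = -350 - 8858 = -9208)
V(U, P) = P*U
s = -91/366410 (s = 91/(-366410) = 91*(-1/366410) = -91/366410 ≈ -0.00024836)
V(-374, 1)/(s + g) = (1*(-374))/(-91/366410 - 9208) = -374/(-3373903371/366410) = -374*(-366410/3373903371) = 137037340/3373903371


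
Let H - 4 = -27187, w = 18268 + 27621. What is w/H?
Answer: -45889/27183 ≈ -1.6882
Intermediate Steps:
w = 45889
H = -27183 (H = 4 - 27187 = -27183)
w/H = 45889/(-27183) = 45889*(-1/27183) = -45889/27183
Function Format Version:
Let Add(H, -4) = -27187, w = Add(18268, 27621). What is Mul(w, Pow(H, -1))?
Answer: Rational(-45889, 27183) ≈ -1.6882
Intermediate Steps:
w = 45889
H = -27183 (H = Add(4, -27187) = -27183)
Mul(w, Pow(H, -1)) = Mul(45889, Pow(-27183, -1)) = Mul(45889, Rational(-1, 27183)) = Rational(-45889, 27183)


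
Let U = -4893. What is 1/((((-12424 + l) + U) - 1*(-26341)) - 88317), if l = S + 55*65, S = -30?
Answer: -1/75748 ≈ -1.3202e-5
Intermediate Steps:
l = 3545 (l = -30 + 55*65 = -30 + 3575 = 3545)
1/((((-12424 + l) + U) - 1*(-26341)) - 88317) = 1/((((-12424 + 3545) - 4893) - 1*(-26341)) - 88317) = 1/(((-8879 - 4893) + 26341) - 88317) = 1/((-13772 + 26341) - 88317) = 1/(12569 - 88317) = 1/(-75748) = -1/75748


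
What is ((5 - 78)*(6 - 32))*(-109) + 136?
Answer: -206746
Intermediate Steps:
((5 - 78)*(6 - 32))*(-109) + 136 = -73*(-26)*(-109) + 136 = 1898*(-109) + 136 = -206882 + 136 = -206746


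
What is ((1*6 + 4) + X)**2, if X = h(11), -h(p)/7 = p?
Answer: 4489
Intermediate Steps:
h(p) = -7*p
X = -77 (X = -7*11 = -77)
((1*6 + 4) + X)**2 = ((1*6 + 4) - 77)**2 = ((6 + 4) - 77)**2 = (10 - 77)**2 = (-67)**2 = 4489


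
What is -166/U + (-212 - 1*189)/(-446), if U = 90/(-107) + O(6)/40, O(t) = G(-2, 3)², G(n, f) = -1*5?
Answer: 63449001/82510 ≈ 768.99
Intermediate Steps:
G(n, f) = -5
O(t) = 25 (O(t) = (-5)² = 25)
U = -185/856 (U = 90/(-107) + 25/40 = 90*(-1/107) + 25*(1/40) = -90/107 + 5/8 = -185/856 ≈ -0.21612)
-166/U + (-212 - 1*189)/(-446) = -166/(-185/856) + (-212 - 1*189)/(-446) = -166*(-856/185) + (-212 - 189)*(-1/446) = 142096/185 - 401*(-1/446) = 142096/185 + 401/446 = 63449001/82510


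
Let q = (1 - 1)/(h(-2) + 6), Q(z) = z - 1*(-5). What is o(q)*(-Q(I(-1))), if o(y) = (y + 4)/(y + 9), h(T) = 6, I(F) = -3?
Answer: -8/9 ≈ -0.88889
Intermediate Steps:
Q(z) = 5 + z (Q(z) = z + 5 = 5 + z)
q = 0 (q = (1 - 1)/(6 + 6) = 0/12 = 0*(1/12) = 0)
o(y) = (4 + y)/(9 + y)
o(q)*(-Q(I(-1))) = ((4 + 0)/(9 + 0))*(-(5 - 3)) = (4/9)*(-1*2) = ((⅑)*4)*(-2) = (4/9)*(-2) = -8/9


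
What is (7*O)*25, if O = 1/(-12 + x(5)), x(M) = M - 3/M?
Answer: -875/38 ≈ -23.026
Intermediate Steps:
x(M) = M - 3/M
O = -5/38 (O = 1/(-12 + (5 - 3/5)) = 1/(-12 + (5 - 3*⅕)) = 1/(-12 + (5 - ⅗)) = 1/(-12 + 22/5) = 1/(-38/5) = -5/38 ≈ -0.13158)
(7*O)*25 = (7*(-5/38))*25 = -35/38*25 = -875/38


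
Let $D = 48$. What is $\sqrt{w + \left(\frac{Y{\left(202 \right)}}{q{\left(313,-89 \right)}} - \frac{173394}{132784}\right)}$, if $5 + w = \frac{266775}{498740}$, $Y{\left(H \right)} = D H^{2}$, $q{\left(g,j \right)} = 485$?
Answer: $\frac{\sqrt{650016782455011859914581830}}{401487196220} \approx 63.502$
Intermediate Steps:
$Y{\left(H \right)} = 48 H^{2}$
$w = - \frac{445385}{99748}$ ($w = -5 + \frac{266775}{498740} = -5 + 266775 \cdot \frac{1}{498740} = -5 + \frac{53355}{99748} = - \frac{445385}{99748} \approx -4.4651$)
$\sqrt{w + \left(\frac{Y{\left(202 \right)}}{q{\left(313,-89 \right)}} - \frac{173394}{132784}\right)} = \sqrt{- \frac{445385}{99748} - \left(\frac{86697}{66392} - \frac{48 \cdot 202^{2}}{485}\right)} = \sqrt{- \frac{445385}{99748} - \left(\frac{86697}{66392} - 48 \cdot 40804 \cdot \frac{1}{485}\right)} = \sqrt{- \frac{445385}{99748} + \left(1958592 \cdot \frac{1}{485} - \frac{86697}{66392}\right)} = \sqrt{- \frac{445385}{99748} + \left(\frac{1958592}{485} - \frac{86697}{66392}\right)} = \sqrt{- \frac{445385}{99748} + \frac{129992792019}{32200120}} = \sqrt{\frac{3238044891966253}{802974392440}} = \frac{\sqrt{650016782455011859914581830}}{401487196220}$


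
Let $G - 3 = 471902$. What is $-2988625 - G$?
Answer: $-3460530$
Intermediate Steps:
$G = 471905$ ($G = 3 + 471902 = 471905$)
$-2988625 - G = -2988625 - 471905 = -3460530$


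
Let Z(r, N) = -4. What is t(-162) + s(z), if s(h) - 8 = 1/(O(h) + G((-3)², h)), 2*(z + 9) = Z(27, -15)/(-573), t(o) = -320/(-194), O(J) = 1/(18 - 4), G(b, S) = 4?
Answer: 54710/5529 ≈ 9.8951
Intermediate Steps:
O(J) = 1/14
t(o) = 160/97 (t(o) = -320*(-1/194) = 160/97)
z = -5155/573 (z = -9 + (-4/(-573))/2 = -9 + (-4*(-1/573))/2 = -9 + (½)*(4/573) = -9 + 2/573 = -5155/573 ≈ -8.9965)
s(h) = 470/57 (s(h) = 8 + 1/(1/14 + 4) = 8 + 1/(57/14) = 8 + 14/57 = 470/57)
t(-162) + s(z) = 160/97 + 470/57 = 54710/5529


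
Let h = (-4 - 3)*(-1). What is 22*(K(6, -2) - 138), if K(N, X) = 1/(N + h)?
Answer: -39446/13 ≈ -3034.3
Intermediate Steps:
h = 7 (h = -7*(-1) = 7)
K(N, X) = 1/(7 + N) (K(N, X) = 1/(N + 7) = 1/(7 + N))
22*(K(6, -2) - 138) = 22*(1/(7 + 6) - 138) = 22*(1/13 - 138) = 22*(-1793/13) = -39446/13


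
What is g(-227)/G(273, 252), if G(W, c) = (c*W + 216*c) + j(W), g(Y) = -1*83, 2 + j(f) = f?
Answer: -83/123499 ≈ -0.00067207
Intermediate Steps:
j(f) = -2 + f
g(Y) = -83
G(W, c) = -2 + W + 216*c + W*c (G(W, c) = (c*W + 216*c) + (-2 + W) = (W*c + 216*c) + (-2 + W) = (216*c + W*c) + (-2 + W) = -2 + W + 216*c + W*c)
g(-227)/G(273, 252) = -83/(-2 + 273 + 216*252 + 273*252) = -83/(-2 + 273 + 54432 + 68796) = -83/123499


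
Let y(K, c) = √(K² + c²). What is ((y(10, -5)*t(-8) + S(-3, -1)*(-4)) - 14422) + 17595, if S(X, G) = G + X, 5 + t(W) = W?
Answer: 3189 - 65*√5 ≈ 3043.7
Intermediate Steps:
t(W) = -5 + W
((y(10, -5)*t(-8) + S(-3, -1)*(-4)) - 14422) + 17595 = ((√(10² + (-5)²)*(-5 - 8) + (-1 - 3)*(-4)) - 14422) + 17595 = ((√(100 + 25)*(-13) - 4*(-4)) - 14422) + 17595 = ((√125*(-13) + 16) - 14422) + 17595 = (((5*√5)*(-13) + 16) - 14422) + 17595 = ((-65*√5 + 16) - 14422) + 17595 = ((16 - 65*√5) - 14422) + 17595 = (-14406 - 65*√5) + 17595 = 3189 - 65*√5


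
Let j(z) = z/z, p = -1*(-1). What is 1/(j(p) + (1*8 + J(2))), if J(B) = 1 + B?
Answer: 1/12 ≈ 0.083333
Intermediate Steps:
p = 1
j(z) = 1
1/(j(p) + (1*8 + J(2))) = 1/(1 + (1*8 + (1 + 2))) = 1/(1 + (8 + 3)) = 1/(1 + 11) = 1/12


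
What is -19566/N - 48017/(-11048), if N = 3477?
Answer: -16403353/12804632 ≈ -1.2810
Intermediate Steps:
-19566/N - 48017/(-11048) = -19566/3477 - 48017/(-11048) = -19566*1/3477 - 48017*(-1/11048) = -6522/1159 + 48017/11048 = -16403353/12804632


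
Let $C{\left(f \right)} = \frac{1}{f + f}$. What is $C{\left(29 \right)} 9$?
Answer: $\frac{9}{58} \approx 0.15517$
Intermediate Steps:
$C{\left(f \right)} = \frac{1}{2 f}$
$C{\left(29 \right)} 9 = \frac{1}{2 \cdot 29} \cdot 9 = \frac{1}{2} \cdot \frac{1}{29} \cdot 9 = \frac{1}{58} \cdot 9 = \frac{9}{58}$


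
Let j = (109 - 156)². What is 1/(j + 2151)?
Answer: 1/4360 ≈ 0.00022936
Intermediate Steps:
j = 2209 (j = (-47)² = 2209)
1/(j + 2151) = 1/(2209 + 2151) = 1/4360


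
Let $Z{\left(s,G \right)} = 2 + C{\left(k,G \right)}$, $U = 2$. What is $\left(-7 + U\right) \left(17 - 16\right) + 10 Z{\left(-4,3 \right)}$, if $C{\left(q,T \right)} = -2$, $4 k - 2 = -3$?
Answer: $-5$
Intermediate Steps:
$k = - \frac{1}{4}$ ($k = \frac{1}{2} + \frac{1}{4} \left(-3\right) = \frac{1}{2} - \frac{3}{4} = - \frac{1}{4} \approx -0.25$)
$Z{\left(s,G \right)} = 0$ ($Z{\left(s,G \right)} = 2 - 2 = 0$)
$\left(-7 + U\right) \left(17 - 16\right) + 10 Z{\left(-4,3 \right)} = \left(-7 + 2\right) \left(17 - 16\right) + 10 \cdot 0 = \left(-5\right) 1 + 0 = -5 + 0 = -5$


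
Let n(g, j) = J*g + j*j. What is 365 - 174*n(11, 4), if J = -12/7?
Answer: 6035/7 ≈ 862.14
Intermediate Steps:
J = -12/7 (J = -12*⅐ = -12/7 ≈ -1.7143)
n(g, j) = j² - 12*g/7 (n(g, j) = -12*g/7 + j*j = -12*g/7 + j² = j² - 12*g/7)
365 - 174*n(11, 4) = 365 - 174*(4² - 12/7*11) = 365 - 174*(16 - 132/7) = 365 - 174*(-20/7) = 365 + 3480/7 = 6035/7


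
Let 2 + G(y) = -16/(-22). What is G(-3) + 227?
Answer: 2483/11 ≈ 225.73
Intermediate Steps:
G(y) = -14/11 (G(y) = -2 - 16/(-22) = -2 - 16*(-1/22) = -2 + 8/11 = -14/11)
G(-3) + 227 = -14/11 + 227 = 2483/11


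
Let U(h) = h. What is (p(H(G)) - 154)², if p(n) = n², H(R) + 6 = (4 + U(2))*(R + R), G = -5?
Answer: 17656804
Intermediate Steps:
H(R) = -6 + 12*R (H(R) = -6 + (4 + 2)*(R + R) = -6 + 6*(2*R) = -6 + 12*R)
(p(H(G)) - 154)² = ((-6 + 12*(-5))² - 154)² = ((-6 - 60)² - 154)² = ((-66)² - 154)² = (4356 - 154)² = 4202² = 17656804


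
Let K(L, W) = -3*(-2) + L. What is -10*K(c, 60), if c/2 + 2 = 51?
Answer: -1040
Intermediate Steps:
c = 98 (c = -4 + 2*51 = -4 + 102 = 98)
K(L, W) = 6 + L
-10*K(c, 60) = -10*(6 + 98) = -10*104 = -1040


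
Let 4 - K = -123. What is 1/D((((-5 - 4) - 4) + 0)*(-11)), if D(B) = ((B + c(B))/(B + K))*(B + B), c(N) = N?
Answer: 135/40898 ≈ 0.0033009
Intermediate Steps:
K = 127 (K = 4 - 1*(-123) = 4 + 123 = 127)
D(B) = 4*B²/(127 + B) (D(B) = ((B + B)/(B + 127))*(B + B) = ((2*B)/(127 + B))*(2*B) = (2*B/(127 + B))*(2*B) = 4*B²/(127 + B))
1/D((((-5 - 4) - 4) + 0)*(-11)) = 1/(4*((((-5 - 4) - 4) + 0)*(-11))²/(127 + (((-5 - 4) - 4) + 0)*(-11))) = 1/(4*(((-9 - 4) + 0)*(-11))²/(127 + ((-9 - 4) + 0)*(-11))) = 1/(4*((-13 + 0)*(-11))²/(127 + (-13 + 0)*(-11))) = 1/(4*(-13*(-11))²/(127 - 13*(-11))) = 1/(4*143²/(127 + 143)) = 1/(4*20449/270) = 1/(4*20449*(1/270)) = 1/(40898/135) = 135/40898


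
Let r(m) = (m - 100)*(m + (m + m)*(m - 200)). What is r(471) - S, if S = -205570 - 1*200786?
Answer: 95290719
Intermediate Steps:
r(m) = (-100 + m)*(m + 2*m*(-200 + m)) (r(m) = (-100 + m)*(m + (2*m)*(-200 + m)) = (-100 + m)*(m + 2*m*(-200 + m)))
S = -406356 (S = -205570 - 200786 = -406356)
r(471) - S = 471*(39900 - 599*471 + 2*471²) - 1*(-406356) = 471*(39900 - 282129 + 2*221841) + 406356 = 471*(39900 - 282129 + 443682) + 406356 = 471*201453 + 406356 = 94884363 + 406356 = 95290719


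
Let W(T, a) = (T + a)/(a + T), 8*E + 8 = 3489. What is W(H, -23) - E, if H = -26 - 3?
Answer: -3473/8 ≈ -434.13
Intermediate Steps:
E = 3481/8 (E = -1 + (⅛)*3489 = -1 + 3489/8 = 3481/8 ≈ 435.13)
H = -29
W(T, a) = 1 (W(T, a) = (T + a)/(T + a) = 1)
W(H, -23) - E = 1 - 1*3481/8 = 1 - 3481/8 = -3473/8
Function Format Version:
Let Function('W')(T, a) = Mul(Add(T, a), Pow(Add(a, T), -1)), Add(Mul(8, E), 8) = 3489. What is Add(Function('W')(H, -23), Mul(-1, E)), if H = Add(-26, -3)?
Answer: Rational(-3473, 8) ≈ -434.13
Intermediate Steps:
E = Rational(3481, 8) (E = Add(-1, Mul(Rational(1, 8), 3489)) = Add(-1, Rational(3489, 8)) = Rational(3481, 8) ≈ 435.13)
H = -29
Function('W')(T, a) = 1 (Function('W')(T, a) = Mul(Add(T, a), Pow(Add(T, a), -1)) = 1)
Add(Function('W')(H, -23), Mul(-1, E)) = Add(1, Mul(-1, Rational(3481, 8))) = Add(1, Rational(-3481, 8)) = Rational(-3473, 8)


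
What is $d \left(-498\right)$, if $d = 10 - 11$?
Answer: $498$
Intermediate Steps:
$d = -1$
$d \left(-498\right) = \left(-1\right) \left(-498\right) = 498$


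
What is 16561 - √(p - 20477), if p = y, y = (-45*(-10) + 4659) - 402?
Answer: 16561 - I*√15770 ≈ 16561.0 - 125.58*I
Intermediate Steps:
y = 4707 (y = (450 + 4659) - 402 = 5109 - 402 = 4707)
p = 4707
16561 - √(p - 20477) = 16561 - √(4707 - 20477) = 16561 - √(-15770) = 16561 - I*√15770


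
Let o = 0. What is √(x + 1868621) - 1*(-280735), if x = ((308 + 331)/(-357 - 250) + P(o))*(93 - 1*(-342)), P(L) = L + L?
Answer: 280735 + √688322814074/607 ≈ 2.8210e+5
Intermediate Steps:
P(L) = 2*L
x = -277965/607 (x = ((308 + 331)/(-357 - 250) + 2*0)*(93 - 1*(-342)) = (639/(-607) + 0)*(93 + 342) = (639*(-1/607) + 0)*435 = (-639/607 + 0)*435 = -639/607*435 = -277965/607 ≈ -457.93)
√(x + 1868621) - 1*(-280735) = √(-277965/607 + 1868621) - 1*(-280735) = √(1133974982/607) + 280735 = √688322814074/607 + 280735 = 280735 + √688322814074/607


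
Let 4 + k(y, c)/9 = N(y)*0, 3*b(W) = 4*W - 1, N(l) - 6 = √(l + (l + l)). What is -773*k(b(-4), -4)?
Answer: 27828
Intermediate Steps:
N(l) = 6 + √3*√l (N(l) = 6 + √(l + (l + l)) = 6 + √(l + 2*l) = 6 + √(3*l) = 6 + √3*√l)
b(W) = -⅓ + 4*W/3 (b(W) = (4*W - 1)/3 = (-1 + 4*W)/3 = -⅓ + 4*W/3)
k(y, c) = -36 (k(y, c) = -36 + 9*((6 + √3*√y)*0) = -36 + 9*0 = -36 + 0 = -36)
-773*k(b(-4), -4) = -773*(-36) = 27828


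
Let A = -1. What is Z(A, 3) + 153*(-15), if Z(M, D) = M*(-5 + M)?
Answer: -2289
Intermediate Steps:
Z(A, 3) + 153*(-15) = -(-5 - 1) + 153*(-15) = -1*(-6) - 2295 = 6 - 2295 = -2289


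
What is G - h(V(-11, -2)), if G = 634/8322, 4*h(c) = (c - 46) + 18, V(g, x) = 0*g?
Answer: 29444/4161 ≈ 7.0762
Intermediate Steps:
V(g, x) = 0
h(c) = -7 + c/4 (h(c) = ((c - 46) + 18)/4 = ((-46 + c) + 18)/4 = (-28 + c)/4 = -7 + c/4)
G = 317/4161 (G = 634*(1/8322) = 317/4161 ≈ 0.076184)
G - h(V(-11, -2)) = 317/4161 - (-7 + (1/4)*0) = 317/4161 - (-7 + 0) = 317/4161 - 1*(-7) = 317/4161 + 7 = 29444/4161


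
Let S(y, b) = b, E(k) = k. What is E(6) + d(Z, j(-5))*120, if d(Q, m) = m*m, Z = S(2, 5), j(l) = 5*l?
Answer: 75006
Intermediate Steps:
Z = 5
d(Q, m) = m²
E(6) + d(Z, j(-5))*120 = 6 + (5*(-5))²*120 = 6 + (-25)²*120 = 6 + 625*120 = 6 + 75000 = 75006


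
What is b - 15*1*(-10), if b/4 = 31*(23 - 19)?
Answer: 646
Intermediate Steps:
b = 496 (b = 4*(31*(23 - 19)) = 4*(31*4) = 4*124 = 496)
b - 15*1*(-10) = 496 - 15*1*(-10) = 496 - 15*(-10) = 496 - 1*(-150) = 496 + 150 = 646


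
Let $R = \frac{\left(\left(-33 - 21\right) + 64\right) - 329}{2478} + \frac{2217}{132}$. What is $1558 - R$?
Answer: $\frac{84027325}{54516} \approx 1541.3$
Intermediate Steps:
$R = \frac{908603}{54516}$ ($R = \left(\left(-54 + 64\right) - 329\right) \frac{1}{2478} + 2217 \cdot \frac{1}{132} = \left(10 - 329\right) \frac{1}{2478} + \frac{739}{44} = \left(-319\right) \frac{1}{2478} + \frac{739}{44} = - \frac{319}{2478} + \frac{739}{44} = \frac{908603}{54516} \approx 16.667$)
$1558 - R = 1558 - \frac{908603}{54516} = \frac{84027325}{54516}$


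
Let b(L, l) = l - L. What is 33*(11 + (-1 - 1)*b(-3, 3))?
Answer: -33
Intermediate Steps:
33*(11 + (-1 - 1)*b(-3, 3)) = 33*(11 + (-1 - 1)*(3 - 1*(-3))) = 33*(11 - 2*(3 + 3)) = 33*(11 - 2*6) = 33*(11 - 12) = 33*(-1) = -33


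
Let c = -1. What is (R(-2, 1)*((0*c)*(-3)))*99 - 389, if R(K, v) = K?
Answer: -389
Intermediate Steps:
(R(-2, 1)*((0*c)*(-3)))*99 - 389 = -2*0*(-1)*(-3)*99 - 389 = -0*(-3)*99 - 389 = -2*0*99 - 389 = 0*99 - 389 = 0 - 389 = -389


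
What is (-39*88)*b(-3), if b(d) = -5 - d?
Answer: 6864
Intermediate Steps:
(-39*88)*b(-3) = (-39*88)*(-5 - 1*(-3)) = -3432*(-5 + 3) = -3432*(-2) = 6864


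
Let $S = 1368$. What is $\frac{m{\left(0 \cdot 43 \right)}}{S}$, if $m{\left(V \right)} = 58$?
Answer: $\frac{29}{684} \approx 0.042398$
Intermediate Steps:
$\frac{m{\left(0 \cdot 43 \right)}}{S} = \frac{58}{1368} = 58 \cdot \frac{1}{1368} = \frac{29}{684}$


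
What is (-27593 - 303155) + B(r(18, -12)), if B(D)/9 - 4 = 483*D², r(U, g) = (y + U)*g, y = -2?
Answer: 159917096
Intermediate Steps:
r(U, g) = g*(-2 + U) (r(U, g) = (-2 + U)*g = g*(-2 + U))
B(D) = 36 + 4347*D² (B(D) = 36 + 9*(483*D²) = 36 + 4347*D²)
(-27593 - 303155) + B(r(18, -12)) = (-27593 - 303155) + (36 + 4347*(-12*(-2 + 18))²) = -330748 + (36 + 4347*(-12*16)²) = -330748 + (36 + 4347*(-192)²) = -330748 + (36 + 4347*36864) = -330748 + (36 + 160247808) = -330748 + 160247844 = 159917096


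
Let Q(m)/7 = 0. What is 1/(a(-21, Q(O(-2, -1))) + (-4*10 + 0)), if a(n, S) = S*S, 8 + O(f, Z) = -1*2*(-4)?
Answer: -1/40 ≈ -0.025000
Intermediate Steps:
O(f, Z) = 0 (O(f, Z) = -8 - 1*2*(-4) = -8 - 2*(-4) = -8 + 8 = 0)
Q(m) = 0 (Q(m) = 7*0 = 0)
a(n, S) = S²
1/(a(-21, Q(O(-2, -1))) + (-4*10 + 0)) = 1/(0² + (-4*10 + 0)) = 1/(0 + (-40 + 0)) = 1/(0 - 40) = 1/(-40) = -1/40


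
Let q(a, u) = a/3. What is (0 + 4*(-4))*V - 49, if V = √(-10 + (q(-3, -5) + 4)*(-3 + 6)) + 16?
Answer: -305 - 16*I ≈ -305.0 - 16.0*I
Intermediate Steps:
q(a, u) = a/3 (q(a, u) = a*(⅓) = a/3)
V = 16 + I (V = √(-10 + ((⅓)*(-3) + 4)*(-3 + 6)) + 16 = √(-10 + (-1 + 4)*3) + 16 = √(-10 + 3*3) + 16 = √(-10 + 9) + 16 = √(-1) + 16 = I + 16 = 16 + I ≈ 16.0 + 1.0*I)
(0 + 4*(-4))*V - 49 = (0 + 4*(-4))*(16 + I) - 49 = (0 - 16)*(16 + I) - 49 = -16*(16 + I) - 49 = (-256 - 16*I) - 49 = -305 - 16*I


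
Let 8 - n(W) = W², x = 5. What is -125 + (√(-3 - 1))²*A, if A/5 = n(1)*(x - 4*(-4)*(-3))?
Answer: 5895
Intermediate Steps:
n(W) = 8 - W²
A = -1505 (A = 5*((8 - 1*1²)*(5 - 4*(-4)*(-3))) = 5*((8 - 1*1)*(5 - (-16)*(-3))) = 5*((8 - 1)*(5 - 1*48)) = 5*(7*(5 - 48)) = 5*(7*(-43)) = 5*(-301) = -1505)
-125 + (√(-3 - 1))²*A = -125 + (√(-3 - 1))²*(-1505) = -125 + (√(-4))²*(-1505) = -125 + (2*I)²*(-1505) = -125 - 4*(-1505) = -125 + 6020 = 5895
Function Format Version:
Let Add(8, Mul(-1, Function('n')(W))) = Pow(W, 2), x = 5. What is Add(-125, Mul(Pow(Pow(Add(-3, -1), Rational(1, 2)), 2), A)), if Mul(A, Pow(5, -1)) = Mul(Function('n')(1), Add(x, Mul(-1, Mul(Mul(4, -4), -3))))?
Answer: 5895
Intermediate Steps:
Function('n')(W) = Add(8, Mul(-1, Pow(W, 2)))
A = -1505 (A = Mul(5, Mul(Add(8, Mul(-1, Pow(1, 2))), Add(5, Mul(-1, Mul(Mul(4, -4), -3))))) = Mul(5, Mul(Add(8, Mul(-1, 1)), Add(5, Mul(-1, Mul(-16, -3))))) = Mul(5, Mul(Add(8, -1), Add(5, Mul(-1, 48)))) = Mul(5, Mul(7, Add(5, -48))) = Mul(5, Mul(7, -43)) = Mul(5, -301) = -1505)
Add(-125, Mul(Pow(Pow(Add(-3, -1), Rational(1, 2)), 2), A)) = Add(-125, Mul(Pow(Pow(Add(-3, -1), Rational(1, 2)), 2), -1505)) = Add(-125, Mul(Pow(Pow(-4, Rational(1, 2)), 2), -1505)) = Add(-125, Mul(Pow(Mul(2, I), 2), -1505)) = Add(-125, Mul(-4, -1505)) = Add(-125, 6020) = 5895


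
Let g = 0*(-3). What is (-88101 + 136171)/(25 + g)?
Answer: 9614/5 ≈ 1922.8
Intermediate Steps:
g = 0
(-88101 + 136171)/(25 + g) = (-88101 + 136171)/(25 + 0) = 48070/25 = (1/25)*48070 = 9614/5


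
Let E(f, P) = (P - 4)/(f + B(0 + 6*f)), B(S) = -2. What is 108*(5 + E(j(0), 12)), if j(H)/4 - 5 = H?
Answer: 588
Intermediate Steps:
j(H) = 20 + 4*H
E(f, P) = (-4 + P)/(-2 + f) (E(f, P) = (P - 4)/(f - 2) = (-4 + P)/(-2 + f))
108*(5 + E(j(0), 12)) = 108*(5 + (-4 + 12)/(-2 + (20 + 4*0))) = 108*(5 + 8/(-2 + (20 + 0))) = 108*(5 + 8/(-2 + 20)) = 108*(5 + 8/18) = 108*(5 + (1/18)*8) = 108*(5 + 4/9) = 108*(49/9) = 588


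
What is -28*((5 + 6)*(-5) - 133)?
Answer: 5264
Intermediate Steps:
-28*((5 + 6)*(-5) - 133) = -28*(11*(-5) - 133) = -28*(-55 - 133) = -28*(-188) = 5264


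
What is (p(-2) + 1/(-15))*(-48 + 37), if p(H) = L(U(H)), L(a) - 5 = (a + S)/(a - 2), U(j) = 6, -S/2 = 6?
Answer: -1133/30 ≈ -37.767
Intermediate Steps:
S = -12 (S = -2*6 = -12)
L(a) = 5 + (-12 + a)/(-2 + a) (L(a) = 5 + (a - 12)/(a - 2) = 5 + (-12 + a)/(-2 + a))
p(H) = 7/2 (p(H) = 2*(-11 + 3*6)/(-2 + 6) = 2*(-11 + 18)/4 = 2*(¼)*7 = 7/2)
(p(-2) + 1/(-15))*(-48 + 37) = (7/2 + 1/(-15))*(-48 + 37) = (7/2 - 1/15)*(-11) = (103/30)*(-11) = -1133/30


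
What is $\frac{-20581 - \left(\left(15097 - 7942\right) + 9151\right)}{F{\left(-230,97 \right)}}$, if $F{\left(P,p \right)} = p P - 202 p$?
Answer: $\frac{36887}{41904} \approx 0.88027$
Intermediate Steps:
$F{\left(P,p \right)} = - 202 p + P p$ ($F{\left(P,p \right)} = P p - 202 p = - 202 p + P p$)
$\frac{-20581 - \left(\left(15097 - 7942\right) + 9151\right)}{F{\left(-230,97 \right)}} = \frac{-20581 - \left(\left(15097 - 7942\right) + 9151\right)}{97 \left(-202 - 230\right)} = \frac{-20581 - \left(7155 + 9151\right)}{97 \left(-432\right)} = \frac{-20581 - 16306}{-41904} = \left(-20581 - 16306\right) \left(- \frac{1}{41904}\right) = \left(-36887\right) \left(- \frac{1}{41904}\right) = \frac{36887}{41904}$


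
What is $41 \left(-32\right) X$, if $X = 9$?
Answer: $-11808$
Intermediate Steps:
$41 \left(-32\right) X = 41 \left(-32\right) 9 = \left(-1312\right) 9 = -11808$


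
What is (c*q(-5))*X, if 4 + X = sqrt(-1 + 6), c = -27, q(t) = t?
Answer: -540 + 135*sqrt(5) ≈ -238.13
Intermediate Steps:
X = -4 + sqrt(5) (X = -4 + sqrt(-1 + 6) = -4 + sqrt(5) ≈ -1.7639)
(c*q(-5))*X = (-27*(-5))*(-4 + sqrt(5)) = 135*(-4 + sqrt(5)) = -540 + 135*sqrt(5)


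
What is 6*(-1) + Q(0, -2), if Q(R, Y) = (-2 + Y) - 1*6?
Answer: -16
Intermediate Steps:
Q(R, Y) = -8 + Y (Q(R, Y) = (-2 + Y) - 6 = -8 + Y)
6*(-1) + Q(0, -2) = 6*(-1) + (-8 - 2) = -6 - 10 = -16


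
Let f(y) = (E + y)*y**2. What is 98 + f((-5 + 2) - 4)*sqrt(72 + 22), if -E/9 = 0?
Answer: 98 - 343*sqrt(94) ≈ -3227.5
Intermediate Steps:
E = 0 (E = -9*0 = 0)
f(y) = y**3 (f(y) = (0 + y)*y**2 = y*y**2 = y**3)
98 + f((-5 + 2) - 4)*sqrt(72 + 22) = 98 + ((-5 + 2) - 4)**3*sqrt(72 + 22) = 98 + (-3 - 4)**3*sqrt(94) = 98 + (-7)**3*sqrt(94) = 98 - 343*sqrt(94)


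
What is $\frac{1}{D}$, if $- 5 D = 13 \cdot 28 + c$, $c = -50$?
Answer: $- \frac{5}{314} \approx -0.015924$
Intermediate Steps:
$D = - \frac{314}{5}$ ($D = - \frac{13 \cdot 28 - 50}{5} = - \frac{364 - 50}{5} = \left(- \frac{1}{5}\right) 314 = - \frac{314}{5} \approx -62.8$)
$\frac{1}{D} = \frac{1}{- \frac{314}{5}} = - \frac{5}{314}$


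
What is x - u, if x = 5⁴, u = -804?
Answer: 1429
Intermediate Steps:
x = 625
x - u = 625 - 1*(-804) = 625 + 804 = 1429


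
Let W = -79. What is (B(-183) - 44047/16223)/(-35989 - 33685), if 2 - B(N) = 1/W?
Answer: 450128/44647691429 ≈ 1.0082e-5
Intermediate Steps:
B(N) = 159/79 (B(N) = 2 - 1/(-79) = 2 - 1*(-1/79) = 2 + 1/79 = 159/79)
(B(-183) - 44047/16223)/(-35989 - 33685) = (159/79 - 44047/16223)/(-35989 - 33685) = (159/79 - 44047*1/16223)/(-69674) = (159/79 - 44047/16223)*(-1/69674) = -900256/1281617*(-1/69674) = 450128/44647691429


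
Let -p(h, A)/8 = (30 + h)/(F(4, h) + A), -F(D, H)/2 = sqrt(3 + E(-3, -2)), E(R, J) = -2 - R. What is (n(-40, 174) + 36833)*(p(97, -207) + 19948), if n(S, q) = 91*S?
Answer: 139743990492/211 ≈ 6.6229e+8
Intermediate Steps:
F(D, H) = -4 (F(D, H) = -2*sqrt(3 + (-2 - 1*(-3))) = -2*sqrt(3 + (-2 + 3)) = -2*sqrt(3 + 1) = -2*sqrt(4) = -2*2 = -4)
p(h, A) = -8*(30 + h)/(-4 + A)
(n(-40, 174) + 36833)*(p(97, -207) + 19948) = (91*(-40) + 36833)*(8*(-30 - 1*97)/(-4 - 207) + 19948) = (-3640 + 36833)*(8*(-30 - 97)/(-211) + 19948) = 33193*(8*(-1/211)*(-127) + 19948) = 33193*(1016/211 + 19948) = 33193*(4210044/211) = 139743990492/211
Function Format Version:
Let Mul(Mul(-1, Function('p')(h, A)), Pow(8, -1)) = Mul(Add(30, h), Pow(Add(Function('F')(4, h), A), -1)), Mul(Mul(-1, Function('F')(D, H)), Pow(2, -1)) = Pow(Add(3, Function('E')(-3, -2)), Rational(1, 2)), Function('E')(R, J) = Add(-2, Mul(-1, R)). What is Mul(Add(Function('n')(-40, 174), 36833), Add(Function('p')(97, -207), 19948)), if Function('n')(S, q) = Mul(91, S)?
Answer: Rational(139743990492, 211) ≈ 6.6229e+8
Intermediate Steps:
Function('F')(D, H) = -4 (Function('F')(D, H) = Mul(-2, Pow(Add(3, Add(-2, Mul(-1, -3))), Rational(1, 2))) = Mul(-2, Pow(Add(3, Add(-2, 3)), Rational(1, 2))) = Mul(-2, Pow(Add(3, 1), Rational(1, 2))) = Mul(-2, Pow(4, Rational(1, 2))) = Mul(-2, 2) = -4)
Function('p')(h, A) = Mul(-8, Pow(Add(-4, A), -1), Add(30, h)) (Function('p')(h, A) = Mul(-8, Mul(Add(30, h), Pow(Add(-4, A), -1))) = Mul(-8, Mul(Pow(Add(-4, A), -1), Add(30, h))) = Mul(-8, Pow(Add(-4, A), -1), Add(30, h)))
Mul(Add(Function('n')(-40, 174), 36833), Add(Function('p')(97, -207), 19948)) = Mul(Add(Mul(91, -40), 36833), Add(Mul(8, Pow(Add(-4, -207), -1), Add(-30, Mul(-1, 97))), 19948)) = Mul(Add(-3640, 36833), Add(Mul(8, Pow(-211, -1), Add(-30, -97)), 19948)) = Mul(33193, Add(Mul(8, Rational(-1, 211), -127), 19948)) = Mul(33193, Add(Rational(1016, 211), 19948)) = Mul(33193, Rational(4210044, 211)) = Rational(139743990492, 211)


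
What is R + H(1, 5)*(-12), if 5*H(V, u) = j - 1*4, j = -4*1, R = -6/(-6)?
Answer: 101/5 ≈ 20.200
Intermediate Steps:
R = 1 (R = -6*(-⅙) = 1)
j = -4
H(V, u) = -8/5 (H(V, u) = (-4 - 1*4)/5 = (-4 - 4)/5 = (⅕)*(-8) = -8/5)
R + H(1, 5)*(-12) = 1 - 8/5*(-12) = 1 + 96/5 = 101/5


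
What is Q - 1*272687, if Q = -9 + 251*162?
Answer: -232034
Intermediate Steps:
Q = 40653 (Q = -9 + 40662 = 40653)
Q - 1*272687 = 40653 - 1*272687 = 40653 - 272687 = -232034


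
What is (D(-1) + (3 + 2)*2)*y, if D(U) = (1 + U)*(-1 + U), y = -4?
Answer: -40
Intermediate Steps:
(D(-1) + (3 + 2)*2)*y = ((-1 + (-1)**2) + (3 + 2)*2)*(-4) = ((-1 + 1) + 5*2)*(-4) = (0 + 10)*(-4) = 10*(-4) = -40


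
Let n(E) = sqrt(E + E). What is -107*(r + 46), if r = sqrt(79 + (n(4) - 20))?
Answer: -4922 - 107*sqrt(59 + 2*sqrt(2)) ≈ -5763.4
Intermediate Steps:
n(E) = sqrt(2)*sqrt(E) (n(E) = sqrt(2*E) = sqrt(2)*sqrt(E))
r = sqrt(59 + 2*sqrt(2)) (r = sqrt(79 + (sqrt(2)*sqrt(4) - 20)) = sqrt(79 + (sqrt(2)*2 - 20)) = sqrt(79 + (2*sqrt(2) - 20)) = sqrt(79 + (-20 + 2*sqrt(2))) = sqrt(59 + 2*sqrt(2)) ≈ 7.8631)
-107*(r + 46) = -107*(sqrt(59 + 2*sqrt(2)) + 46) = -107*(46 + sqrt(59 + 2*sqrt(2))) = -4922 - 107*sqrt(59 + 2*sqrt(2))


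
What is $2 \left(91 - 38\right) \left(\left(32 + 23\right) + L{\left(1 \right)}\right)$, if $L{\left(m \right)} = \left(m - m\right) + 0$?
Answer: $5830$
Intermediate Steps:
$L{\left(m \right)} = 0$ ($L{\left(m \right)} = 0 + 0 = 0$)
$2 \left(91 - 38\right) \left(\left(32 + 23\right) + L{\left(1 \right)}\right) = 2 \left(91 - 38\right) \left(\left(32 + 23\right) + 0\right) = 2 \cdot 53 \left(55 + 0\right) = 2 \cdot 53 \cdot 55 = 2 \cdot 2915 = 5830$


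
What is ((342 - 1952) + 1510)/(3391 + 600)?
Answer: -100/3991 ≈ -0.025056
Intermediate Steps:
((342 - 1952) + 1510)/(3391 + 600) = (-1610 + 1510)/3991 = -100*1/3991 = -100/3991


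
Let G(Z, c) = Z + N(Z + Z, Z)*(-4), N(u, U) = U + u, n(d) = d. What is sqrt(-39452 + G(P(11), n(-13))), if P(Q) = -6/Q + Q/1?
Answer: 11*I*sqrt(327) ≈ 198.91*I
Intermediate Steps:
P(Q) = Q - 6/Q (P(Q) = -6/Q + Q*1 = -6/Q + Q = Q - 6/Q)
G(Z, c) = -11*Z (G(Z, c) = Z + (Z + (Z + Z))*(-4) = Z + (Z + 2*Z)*(-4) = Z + (3*Z)*(-4) = Z - 12*Z = -11*Z)
sqrt(-39452 + G(P(11), n(-13))) = sqrt(-39452 - 11*(11 - 6/11)) = sqrt(-39452 - 11*115/11) = sqrt(-39452 - 115) = sqrt(-39567) = 11*I*sqrt(327)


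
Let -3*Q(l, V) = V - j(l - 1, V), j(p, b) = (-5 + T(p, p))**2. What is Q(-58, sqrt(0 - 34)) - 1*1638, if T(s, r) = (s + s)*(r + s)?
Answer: 193733647/3 - I*sqrt(34)/3 ≈ 6.4578e+7 - 1.9437*I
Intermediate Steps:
T(s, r) = 2*s*(r + s) (T(s, r) = (2*s)*(r + s) = 2*s*(r + s))
j(p, b) = (-5 + 4*p**2)**2 (j(p, b) = (-5 + 2*p*(p + p))**2 = (-5 + 2*p*(2*p))**2 = (-5 + 4*p**2)**2)
Q(l, V) = -V/3 + (-5 + 4*(-1 + l)**2)**2/3 (Q(l, V) = -(V - (-5 + 4*(l - 1)**2)**2)/3 = -(V - (-5 + 4*(-1 + l)**2)**2)/3 = -V/3 + (-5 + 4*(-1 + l)**2)**2/3)
Q(-58, sqrt(0 - 34)) - 1*1638 = (-sqrt(0 - 34)/3 + (-5 + 4*(-1 - 58)**2)**2/3) - 1*1638 = (-I*sqrt(34)/3 + (-5 + 4*(-59)**2)**2/3) - 1638 = (-I*sqrt(34)/3 + (-5 + 4*3481)**2/3) - 1638 = (-I*sqrt(34)/3 + (-5 + 13924)**2/3) - 1638 = (-I*sqrt(34)/3 + (1/3)*13919**2) - 1638 = (-I*sqrt(34)/3 + (1/3)*193738561) - 1638 = (-I*sqrt(34)/3 + 193738561/3) - 1638 = (193738561/3 - I*sqrt(34)/3) - 1638 = 193733647/3 - I*sqrt(34)/3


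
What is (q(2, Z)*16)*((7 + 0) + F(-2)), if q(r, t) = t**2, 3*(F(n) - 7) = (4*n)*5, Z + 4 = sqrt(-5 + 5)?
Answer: 512/3 ≈ 170.67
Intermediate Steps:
Z = -4 (Z = -4 + sqrt(-5 + 5) = -4 + sqrt(0) = -4 + 0 = -4)
F(n) = 7 + 20*n/3 (F(n) = 7 + ((4*n)*5)/3 = 7 + (20*n)/3 = 7 + 20*n/3)
(q(2, Z)*16)*((7 + 0) + F(-2)) = ((-4)**2*16)*((7 + 0) + (7 + (20/3)*(-2))) = (16*16)*(7 + (7 - 40/3)) = 256*(7 - 19/3) = 256*(2/3) = 512/3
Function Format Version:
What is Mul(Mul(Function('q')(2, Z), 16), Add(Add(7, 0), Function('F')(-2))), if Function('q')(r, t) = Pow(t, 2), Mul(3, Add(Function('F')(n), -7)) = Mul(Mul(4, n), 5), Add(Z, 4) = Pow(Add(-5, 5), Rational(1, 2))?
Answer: Rational(512, 3) ≈ 170.67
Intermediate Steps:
Z = -4 (Z = Add(-4, Pow(Add(-5, 5), Rational(1, 2))) = Add(-4, Pow(0, Rational(1, 2))) = Add(-4, 0) = -4)
Function('F')(n) = Add(7, Mul(Rational(20, 3), n)) (Function('F')(n) = Add(7, Mul(Rational(1, 3), Mul(Mul(4, n), 5))) = Add(7, Mul(Rational(1, 3), Mul(20, n))) = Add(7, Mul(Rational(20, 3), n)))
Mul(Mul(Function('q')(2, Z), 16), Add(Add(7, 0), Function('F')(-2))) = Mul(Mul(Pow(-4, 2), 16), Add(Add(7, 0), Add(7, Mul(Rational(20, 3), -2)))) = Mul(Mul(16, 16), Add(7, Add(7, Rational(-40, 3)))) = Mul(256, Add(7, Rational(-19, 3))) = Mul(256, Rational(2, 3)) = Rational(512, 3)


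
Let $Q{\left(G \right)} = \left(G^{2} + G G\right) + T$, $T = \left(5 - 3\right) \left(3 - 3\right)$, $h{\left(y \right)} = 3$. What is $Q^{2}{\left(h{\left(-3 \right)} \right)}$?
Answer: $324$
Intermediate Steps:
$T = 0$ ($T = 2 \cdot 0 = 0$)
$Q{\left(G \right)} = 2 G^{2}$ ($Q{\left(G \right)} = \left(G^{2} + G G\right) + 0 = \left(G^{2} + G^{2}\right) + 0 = 2 G^{2} + 0 = 2 G^{2}$)
$Q^{2}{\left(h{\left(-3 \right)} \right)} = \left(2 \cdot 3^{2}\right)^{2} = \left(2 \cdot 9\right)^{2} = 18^{2} = 324$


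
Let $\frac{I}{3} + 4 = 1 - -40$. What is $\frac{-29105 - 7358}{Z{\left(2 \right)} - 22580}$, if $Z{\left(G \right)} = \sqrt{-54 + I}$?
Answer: $\frac{823334540}{509856343} + \frac{36463 \sqrt{57}}{509856343} \approx 1.6154$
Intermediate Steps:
$I = 111$ ($I = -12 + 3 \left(1 - -40\right) = -12 + 3 \left(1 + 40\right) = -12 + 3 \cdot 41 = -12 + 123 = 111$)
$Z{\left(G \right)} = \sqrt{57}$ ($Z{\left(G \right)} = \sqrt{-54 + 111} = \sqrt{57}$)
$\frac{-29105 - 7358}{Z{\left(2 \right)} - 22580} = \frac{-29105 - 7358}{\sqrt{57} - 22580} = - \frac{36463}{-22580 + \sqrt{57}}$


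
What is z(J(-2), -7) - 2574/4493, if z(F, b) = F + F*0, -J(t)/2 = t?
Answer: 15398/4493 ≈ 3.4271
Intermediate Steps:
J(t) = -2*t
z(F, b) = F (z(F, b) = F + 0 = F)
z(J(-2), -7) - 2574/4493 = -2*(-2) - 2574/4493 = 4 - 2574*1/4493 = 4 - 2574/4493 = 15398/4493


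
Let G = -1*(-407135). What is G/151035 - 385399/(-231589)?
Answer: 30499345096/6995608923 ≈ 4.3598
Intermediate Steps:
G = 407135
G/151035 - 385399/(-231589) = 407135/151035 - 385399/(-231589) = 407135*(1/151035) - 385399*(-1/231589) = 81427/30207 + 385399/231589 = 30499345096/6995608923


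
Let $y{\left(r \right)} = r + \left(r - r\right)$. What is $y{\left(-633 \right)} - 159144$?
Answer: $-159777$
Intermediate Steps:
$y{\left(r \right)} = r$ ($y{\left(r \right)} = r + 0 = r$)
$y{\left(-633 \right)} - 159144 = -633 - 159144 = -159777$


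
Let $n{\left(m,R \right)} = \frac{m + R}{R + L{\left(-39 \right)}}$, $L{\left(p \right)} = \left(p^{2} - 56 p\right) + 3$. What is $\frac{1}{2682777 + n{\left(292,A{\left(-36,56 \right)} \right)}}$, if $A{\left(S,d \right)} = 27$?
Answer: $\frac{3735}{10020172414} \approx 3.7275 \cdot 10^{-7}$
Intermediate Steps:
$L{\left(p \right)} = 3 + p^{2} - 56 p$
$n{\left(m,R \right)} = \frac{R + m}{3708 + R}$ ($n{\left(m,R \right)} = \frac{m + R}{R + \left(3 + \left(-39\right)^{2} - -2184\right)} = \frac{R + m}{R + \left(3 + 1521 + 2184\right)} = \frac{R + m}{R + 3708} = \frac{R + m}{3708 + R}$)
$\frac{1}{2682777 + n{\left(292,A{\left(-36,56 \right)} \right)}} = \frac{1}{2682777 + \frac{27 + 292}{3708 + 27}} = \frac{1}{2682777 + \frac{1}{3735} \cdot 319} = \frac{1}{2682777 + \frac{319}{3735}} = \frac{1}{\frac{10020172414}{3735}} = \frac{3735}{10020172414}$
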